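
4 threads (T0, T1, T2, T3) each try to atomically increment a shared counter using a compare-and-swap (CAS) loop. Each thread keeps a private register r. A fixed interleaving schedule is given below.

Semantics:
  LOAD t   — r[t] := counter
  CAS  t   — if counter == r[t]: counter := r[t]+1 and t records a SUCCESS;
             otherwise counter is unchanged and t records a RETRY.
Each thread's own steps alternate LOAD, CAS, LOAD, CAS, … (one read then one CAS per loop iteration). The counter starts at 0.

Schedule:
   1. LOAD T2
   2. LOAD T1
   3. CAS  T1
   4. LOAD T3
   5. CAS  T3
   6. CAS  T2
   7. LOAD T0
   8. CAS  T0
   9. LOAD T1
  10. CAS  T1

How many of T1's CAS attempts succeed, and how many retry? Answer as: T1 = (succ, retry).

1. LOAD T2 → mem=0 r[T2]=0 [LOAD]
2. LOAD T1 → mem=0 r[T1]=0 [LOAD]
3. CAS T1 → mem=1 r[T1]=0 [OK]
4. LOAD T3 → mem=1 r[T3]=1 [LOAD]
5. CAS T3 → mem=2 r[T3]=1 [OK]
6. CAS T2 → mem=2 r[T2]=0 [RETRY]
7. LOAD T0 → mem=2 r[T0]=2 [LOAD]
8. CAS T0 → mem=3 r[T0]=2 [OK]
9. LOAD T1 → mem=3 r[T1]=3 [LOAD]
10. CAS T1 → mem=4 r[T1]=3 [OK]

T1 = (2, 0)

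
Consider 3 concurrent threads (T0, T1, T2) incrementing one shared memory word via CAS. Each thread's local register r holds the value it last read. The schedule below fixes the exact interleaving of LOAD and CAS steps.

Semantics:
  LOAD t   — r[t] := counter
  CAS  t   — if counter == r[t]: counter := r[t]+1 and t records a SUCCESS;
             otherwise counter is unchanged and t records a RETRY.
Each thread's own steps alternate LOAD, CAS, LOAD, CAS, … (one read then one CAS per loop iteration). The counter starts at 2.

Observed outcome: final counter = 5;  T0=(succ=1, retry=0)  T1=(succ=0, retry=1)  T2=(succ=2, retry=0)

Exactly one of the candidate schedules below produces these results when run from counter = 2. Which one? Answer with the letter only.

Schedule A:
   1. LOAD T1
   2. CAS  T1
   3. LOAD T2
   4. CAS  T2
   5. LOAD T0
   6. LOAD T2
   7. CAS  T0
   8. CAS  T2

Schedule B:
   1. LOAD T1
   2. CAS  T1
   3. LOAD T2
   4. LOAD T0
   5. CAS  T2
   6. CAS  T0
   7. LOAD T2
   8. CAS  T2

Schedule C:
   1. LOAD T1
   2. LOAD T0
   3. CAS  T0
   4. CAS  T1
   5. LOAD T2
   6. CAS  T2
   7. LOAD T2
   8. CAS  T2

C

Simulating candidate C:
1. LOAD T1 → mem=2 r[T1]=2 [LOAD]
2. LOAD T0 → mem=2 r[T0]=2 [LOAD]
3. CAS T0 → mem=3 r[T0]=2 [OK]
4. CAS T1 → mem=3 r[T1]=2 [RETRY]
5. LOAD T2 → mem=3 r[T2]=3 [LOAD]
6. CAS T2 → mem=4 r[T2]=3 [OK]
7. LOAD T2 → mem=4 r[T2]=4 [LOAD]
8. CAS T2 → mem=5 r[T2]=4 [OK]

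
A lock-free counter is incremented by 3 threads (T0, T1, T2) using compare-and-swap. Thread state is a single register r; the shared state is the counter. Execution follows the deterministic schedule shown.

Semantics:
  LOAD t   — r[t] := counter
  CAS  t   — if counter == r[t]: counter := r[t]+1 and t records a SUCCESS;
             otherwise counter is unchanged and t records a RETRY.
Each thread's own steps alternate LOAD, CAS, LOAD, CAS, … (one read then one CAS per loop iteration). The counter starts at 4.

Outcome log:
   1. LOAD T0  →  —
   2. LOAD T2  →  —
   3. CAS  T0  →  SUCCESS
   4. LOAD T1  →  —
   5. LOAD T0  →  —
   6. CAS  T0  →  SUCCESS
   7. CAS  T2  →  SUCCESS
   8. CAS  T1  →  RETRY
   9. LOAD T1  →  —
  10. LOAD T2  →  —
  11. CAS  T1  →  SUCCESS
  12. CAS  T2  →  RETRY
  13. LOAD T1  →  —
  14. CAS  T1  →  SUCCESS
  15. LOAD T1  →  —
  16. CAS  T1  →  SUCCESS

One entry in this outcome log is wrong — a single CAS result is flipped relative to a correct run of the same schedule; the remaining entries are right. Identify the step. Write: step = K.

Re-executing:
1. LOAD T0 → mem=4 r[T0]=4 [LOAD]
2. LOAD T2 → mem=4 r[T2]=4 [LOAD]
3. CAS T0 → mem=5 r[T0]=4 [OK]
4. LOAD T1 → mem=5 r[T1]=5 [LOAD]
5. LOAD T0 → mem=5 r[T0]=5 [LOAD]
6. CAS T0 → mem=6 r[T0]=5 [OK]
7. CAS T2 → mem=6 r[T2]=4 [RETRY]
8. CAS T1 → mem=6 r[T1]=5 [RETRY]
9. LOAD T1 → mem=6 r[T1]=6 [LOAD]
10. LOAD T2 → mem=6 r[T2]=6 [LOAD]
11. CAS T1 → mem=7 r[T1]=6 [OK]
12. CAS T2 → mem=7 r[T2]=6 [RETRY]
13. LOAD T1 → mem=7 r[T1]=7 [LOAD]
14. CAS T1 → mem=8 r[T1]=7 [OK]
15. LOAD T1 → mem=8 r[T1]=8 [LOAD]
16. CAS T1 → mem=9 r[T1]=8 [OK]
Log disagrees first at step 7.

step = 7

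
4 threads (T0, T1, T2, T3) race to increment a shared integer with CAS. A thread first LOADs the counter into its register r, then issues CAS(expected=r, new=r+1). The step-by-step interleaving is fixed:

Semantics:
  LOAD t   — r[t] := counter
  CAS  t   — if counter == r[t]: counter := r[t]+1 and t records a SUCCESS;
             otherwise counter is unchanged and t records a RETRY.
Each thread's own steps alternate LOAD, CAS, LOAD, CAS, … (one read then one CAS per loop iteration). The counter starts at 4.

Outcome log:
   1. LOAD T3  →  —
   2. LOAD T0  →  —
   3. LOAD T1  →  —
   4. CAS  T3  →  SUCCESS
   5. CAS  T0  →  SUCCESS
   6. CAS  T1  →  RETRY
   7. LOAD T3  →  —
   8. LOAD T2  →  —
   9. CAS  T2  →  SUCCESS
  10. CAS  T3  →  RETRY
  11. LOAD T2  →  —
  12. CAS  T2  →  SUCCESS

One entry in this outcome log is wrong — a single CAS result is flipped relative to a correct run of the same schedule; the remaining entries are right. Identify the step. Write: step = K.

step = 5

Correct run:
   1) LOAD T3:  M=4  r_T3=4
   2) LOAD T0:  M=4  r_T0=4
   3) LOAD T1:  M=4  r_T1=4
   4) CAS  T3:  M=5  r_T3=4 ✓
   5) CAS  T0:  M=5  r_T0=4 ✗
   6) CAS  T1:  M=5  r_T1=4 ✗
   7) LOAD T3:  M=5  r_T3=5
   8) LOAD T2:  M=5  r_T2=5
   9) CAS  T2:  M=6  r_T2=5 ✓
  10) CAS  T3:  M=6  r_T3=5 ✗
  11) LOAD T2:  M=6  r_T2=6
  12) CAS  T2:  M=7  r_T2=6 ✓
Mismatch at 5.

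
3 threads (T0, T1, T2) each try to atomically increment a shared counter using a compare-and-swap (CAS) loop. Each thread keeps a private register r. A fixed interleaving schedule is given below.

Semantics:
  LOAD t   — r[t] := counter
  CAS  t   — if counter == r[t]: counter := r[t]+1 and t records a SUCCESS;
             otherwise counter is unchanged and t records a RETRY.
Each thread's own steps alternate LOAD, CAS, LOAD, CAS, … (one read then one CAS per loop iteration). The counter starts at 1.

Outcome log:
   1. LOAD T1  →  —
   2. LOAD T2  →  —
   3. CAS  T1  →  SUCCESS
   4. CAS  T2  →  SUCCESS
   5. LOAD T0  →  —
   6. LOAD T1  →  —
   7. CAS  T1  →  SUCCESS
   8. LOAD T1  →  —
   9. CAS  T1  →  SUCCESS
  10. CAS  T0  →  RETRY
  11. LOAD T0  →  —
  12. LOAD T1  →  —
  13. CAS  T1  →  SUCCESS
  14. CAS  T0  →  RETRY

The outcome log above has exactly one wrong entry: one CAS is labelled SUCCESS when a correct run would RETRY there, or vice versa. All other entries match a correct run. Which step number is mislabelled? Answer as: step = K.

step = 4

Re-executing:
step 1: T1 LOAD ⇒ load; ctr=1 reg=1
step 2: T2 LOAD ⇒ load; ctr=1 reg=1
step 3: T1 CAS ⇒ ok; ctr=2 reg=1
step 4: T2 CAS ⇒ retry; ctr=2 reg=1
step 5: T0 LOAD ⇒ load; ctr=2 reg=2
step 6: T1 LOAD ⇒ load; ctr=2 reg=2
step 7: T1 CAS ⇒ ok; ctr=3 reg=2
step 8: T1 LOAD ⇒ load; ctr=3 reg=3
step 9: T1 CAS ⇒ ok; ctr=4 reg=3
step 10: T0 CAS ⇒ retry; ctr=4 reg=2
step 11: T0 LOAD ⇒ load; ctr=4 reg=4
step 12: T1 LOAD ⇒ load; ctr=4 reg=4
step 13: T1 CAS ⇒ ok; ctr=5 reg=4
step 14: T0 CAS ⇒ retry; ctr=5 reg=4
Log disagrees first at step 4.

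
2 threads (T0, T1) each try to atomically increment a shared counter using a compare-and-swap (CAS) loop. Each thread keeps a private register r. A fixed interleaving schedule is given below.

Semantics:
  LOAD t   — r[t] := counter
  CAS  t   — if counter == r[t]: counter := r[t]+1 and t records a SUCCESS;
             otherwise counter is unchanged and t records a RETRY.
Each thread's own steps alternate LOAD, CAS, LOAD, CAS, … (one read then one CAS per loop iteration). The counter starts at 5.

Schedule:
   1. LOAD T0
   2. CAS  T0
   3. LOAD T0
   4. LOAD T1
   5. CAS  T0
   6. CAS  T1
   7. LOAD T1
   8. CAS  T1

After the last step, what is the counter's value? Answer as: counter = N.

counter = 8

[1] T0.load  rd  (counter 5, T0.r 5)
[2] T0.cas  hit  (counter 6, T0.r 5)
[3] T0.load  rd  (counter 6, T0.r 6)
[4] T1.load  rd  (counter 6, T1.r 6)
[5] T0.cas  hit  (counter 7, T0.r 6)
[6] T1.cas  miss  (counter 7, T1.r 6)
[7] T1.load  rd  (counter 7, T1.r 7)
[8] T1.cas  hit  (counter 8, T1.r 7)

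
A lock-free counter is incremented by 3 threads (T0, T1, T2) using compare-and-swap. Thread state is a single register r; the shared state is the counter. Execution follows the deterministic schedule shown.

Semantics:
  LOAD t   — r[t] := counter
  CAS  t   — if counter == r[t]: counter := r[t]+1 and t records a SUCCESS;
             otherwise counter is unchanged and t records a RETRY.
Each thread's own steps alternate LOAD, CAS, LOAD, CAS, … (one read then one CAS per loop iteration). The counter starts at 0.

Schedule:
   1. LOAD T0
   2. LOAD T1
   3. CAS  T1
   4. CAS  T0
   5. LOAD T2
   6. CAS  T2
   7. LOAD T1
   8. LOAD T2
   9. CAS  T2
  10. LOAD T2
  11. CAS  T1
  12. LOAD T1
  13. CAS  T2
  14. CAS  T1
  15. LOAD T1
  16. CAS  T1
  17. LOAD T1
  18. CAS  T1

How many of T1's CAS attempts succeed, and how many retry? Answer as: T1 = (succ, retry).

T1 = (3, 2)

T0 LOAD — after: cnt=0, r=0 — load
T1 LOAD — after: cnt=0, r=0 — load
T1 CAS — after: cnt=1, r=0 — ok
T0 CAS — after: cnt=1, r=0 — retry
T2 LOAD — after: cnt=1, r=1 — load
T2 CAS — after: cnt=2, r=1 — ok
T1 LOAD — after: cnt=2, r=2 — load
T2 LOAD — after: cnt=2, r=2 — load
T2 CAS — after: cnt=3, r=2 — ok
T2 LOAD — after: cnt=3, r=3 — load
T1 CAS — after: cnt=3, r=2 — retry
T1 LOAD — after: cnt=3, r=3 — load
T2 CAS — after: cnt=4, r=3 — ok
T1 CAS — after: cnt=4, r=3 — retry
T1 LOAD — after: cnt=4, r=4 — load
T1 CAS — after: cnt=5, r=4 — ok
T1 LOAD — after: cnt=5, r=5 — load
T1 CAS — after: cnt=6, r=5 — ok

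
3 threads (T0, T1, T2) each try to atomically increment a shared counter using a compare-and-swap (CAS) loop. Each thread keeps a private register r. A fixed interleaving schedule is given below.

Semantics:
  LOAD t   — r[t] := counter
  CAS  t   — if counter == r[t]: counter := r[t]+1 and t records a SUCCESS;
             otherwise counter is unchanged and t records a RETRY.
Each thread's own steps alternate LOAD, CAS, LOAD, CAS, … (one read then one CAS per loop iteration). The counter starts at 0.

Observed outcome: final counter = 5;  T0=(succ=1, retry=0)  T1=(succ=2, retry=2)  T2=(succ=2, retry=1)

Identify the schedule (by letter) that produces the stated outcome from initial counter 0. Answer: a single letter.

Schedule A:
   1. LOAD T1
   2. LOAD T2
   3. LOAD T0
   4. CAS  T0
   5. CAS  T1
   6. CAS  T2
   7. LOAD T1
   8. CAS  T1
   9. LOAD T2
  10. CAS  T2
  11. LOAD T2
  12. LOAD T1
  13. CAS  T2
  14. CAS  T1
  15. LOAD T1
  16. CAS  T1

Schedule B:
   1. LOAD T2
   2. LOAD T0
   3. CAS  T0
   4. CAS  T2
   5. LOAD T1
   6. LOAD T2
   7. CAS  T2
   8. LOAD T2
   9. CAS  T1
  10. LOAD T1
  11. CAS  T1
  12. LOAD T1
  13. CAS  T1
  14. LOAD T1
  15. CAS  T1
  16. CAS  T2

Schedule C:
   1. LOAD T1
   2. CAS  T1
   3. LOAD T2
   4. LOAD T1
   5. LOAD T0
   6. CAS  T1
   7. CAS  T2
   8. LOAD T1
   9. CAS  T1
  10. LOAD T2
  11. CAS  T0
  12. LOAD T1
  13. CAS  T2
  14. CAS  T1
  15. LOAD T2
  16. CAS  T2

Tracing schedule A:
[1] T1.load  rd  (counter 0, T1.r 0)
[2] T2.load  rd  (counter 0, T2.r 0)
[3] T0.load  rd  (counter 0, T0.r 0)
[4] T0.cas  hit  (counter 1, T0.r 0)
[5] T1.cas  miss  (counter 1, T1.r 0)
[6] T2.cas  miss  (counter 1, T2.r 0)
[7] T1.load  rd  (counter 1, T1.r 1)
[8] T1.cas  hit  (counter 2, T1.r 1)
[9] T2.load  rd  (counter 2, T2.r 2)
[10] T2.cas  hit  (counter 3, T2.r 2)
[11] T2.load  rd  (counter 3, T2.r 3)
[12] T1.load  rd  (counter 3, T1.r 3)
[13] T2.cas  hit  (counter 4, T2.r 3)
[14] T1.cas  miss  (counter 4, T1.r 3)
[15] T1.load  rd  (counter 4, T1.r 4)
[16] T1.cas  hit  (counter 5, T1.r 4)

A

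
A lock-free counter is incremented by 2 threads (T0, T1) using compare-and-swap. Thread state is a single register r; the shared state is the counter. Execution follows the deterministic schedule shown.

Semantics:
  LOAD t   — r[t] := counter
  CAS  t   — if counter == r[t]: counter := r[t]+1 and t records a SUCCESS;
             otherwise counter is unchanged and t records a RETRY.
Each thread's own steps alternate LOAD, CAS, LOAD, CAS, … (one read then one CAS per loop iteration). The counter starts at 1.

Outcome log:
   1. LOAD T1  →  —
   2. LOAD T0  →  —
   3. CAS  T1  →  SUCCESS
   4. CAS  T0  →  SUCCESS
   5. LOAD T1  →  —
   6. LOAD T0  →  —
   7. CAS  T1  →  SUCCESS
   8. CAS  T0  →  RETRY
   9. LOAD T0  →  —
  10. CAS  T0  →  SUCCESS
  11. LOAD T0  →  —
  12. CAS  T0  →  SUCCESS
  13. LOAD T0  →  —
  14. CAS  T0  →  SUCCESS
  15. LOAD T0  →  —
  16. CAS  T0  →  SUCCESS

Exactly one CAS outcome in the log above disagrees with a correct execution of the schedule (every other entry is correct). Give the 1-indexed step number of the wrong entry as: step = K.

Re-executing:
[1] T1.load  rd  (counter 1, T1.r 1)
[2] T0.load  rd  (counter 1, T0.r 1)
[3] T1.cas  hit  (counter 2, T1.r 1)
[4] T0.cas  miss  (counter 2, T0.r 1)
[5] T1.load  rd  (counter 2, T1.r 2)
[6] T0.load  rd  (counter 2, T0.r 2)
[7] T1.cas  hit  (counter 3, T1.r 2)
[8] T0.cas  miss  (counter 3, T0.r 2)
[9] T0.load  rd  (counter 3, T0.r 3)
[10] T0.cas  hit  (counter 4, T0.r 3)
[11] T0.load  rd  (counter 4, T0.r 4)
[12] T0.cas  hit  (counter 5, T0.r 4)
[13] T0.load  rd  (counter 5, T0.r 5)
[14] T0.cas  hit  (counter 6, T0.r 5)
[15] T0.load  rd  (counter 6, T0.r 6)
[16] T0.cas  hit  (counter 7, T0.r 6)
Mismatch at 4.

step = 4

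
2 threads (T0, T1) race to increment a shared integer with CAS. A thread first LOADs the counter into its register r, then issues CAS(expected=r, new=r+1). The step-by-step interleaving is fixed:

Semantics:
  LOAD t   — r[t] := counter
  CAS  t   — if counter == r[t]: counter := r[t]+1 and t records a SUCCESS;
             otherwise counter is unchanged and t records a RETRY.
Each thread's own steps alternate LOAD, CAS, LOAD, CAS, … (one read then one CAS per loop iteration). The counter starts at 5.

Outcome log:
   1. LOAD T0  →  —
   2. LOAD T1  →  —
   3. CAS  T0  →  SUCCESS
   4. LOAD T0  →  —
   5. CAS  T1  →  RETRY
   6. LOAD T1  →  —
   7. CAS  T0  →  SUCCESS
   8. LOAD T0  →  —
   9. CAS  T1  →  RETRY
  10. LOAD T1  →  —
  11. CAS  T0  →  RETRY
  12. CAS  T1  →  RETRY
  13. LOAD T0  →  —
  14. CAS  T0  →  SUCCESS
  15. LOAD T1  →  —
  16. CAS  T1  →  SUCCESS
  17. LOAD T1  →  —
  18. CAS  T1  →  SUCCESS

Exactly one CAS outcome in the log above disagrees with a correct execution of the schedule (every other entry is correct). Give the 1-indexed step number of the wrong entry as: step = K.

Re-executing:
1. LOAD T0 → mem=5 r[T0]=5 [LOAD]
2. LOAD T1 → mem=5 r[T1]=5 [LOAD]
3. CAS T0 → mem=6 r[T0]=5 [OK]
4. LOAD T0 → mem=6 r[T0]=6 [LOAD]
5. CAS T1 → mem=6 r[T1]=5 [RETRY]
6. LOAD T1 → mem=6 r[T1]=6 [LOAD]
7. CAS T0 → mem=7 r[T0]=6 [OK]
8. LOAD T0 → mem=7 r[T0]=7 [LOAD]
9. CAS T1 → mem=7 r[T1]=6 [RETRY]
10. LOAD T1 → mem=7 r[T1]=7 [LOAD]
11. CAS T0 → mem=8 r[T0]=7 [OK]
12. CAS T1 → mem=8 r[T1]=7 [RETRY]
13. LOAD T0 → mem=8 r[T0]=8 [LOAD]
14. CAS T0 → mem=9 r[T0]=8 [OK]
15. LOAD T1 → mem=9 r[T1]=9 [LOAD]
16. CAS T1 → mem=10 r[T1]=9 [OK]
17. LOAD T1 → mem=10 r[T1]=10 [LOAD]
18. CAS T1 → mem=11 r[T1]=10 [OK]
Log disagrees first at step 11.

step = 11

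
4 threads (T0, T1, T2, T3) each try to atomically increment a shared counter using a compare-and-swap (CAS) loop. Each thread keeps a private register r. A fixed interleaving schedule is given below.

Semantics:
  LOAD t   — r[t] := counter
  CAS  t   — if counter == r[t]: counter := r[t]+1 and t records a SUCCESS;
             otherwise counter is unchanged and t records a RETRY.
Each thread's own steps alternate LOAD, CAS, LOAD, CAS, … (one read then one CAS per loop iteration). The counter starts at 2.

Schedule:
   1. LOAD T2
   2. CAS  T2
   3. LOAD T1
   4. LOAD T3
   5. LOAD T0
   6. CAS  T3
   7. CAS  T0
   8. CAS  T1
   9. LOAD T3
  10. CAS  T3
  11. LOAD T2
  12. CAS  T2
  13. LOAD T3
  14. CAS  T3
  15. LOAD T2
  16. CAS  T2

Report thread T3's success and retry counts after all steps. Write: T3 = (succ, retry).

T3 = (3, 0)

   1) LOAD T2:  M=2  r_T2=2
   2) CAS  T2:  M=3  r_T2=2 ✓
   3) LOAD T1:  M=3  r_T1=3
   4) LOAD T3:  M=3  r_T3=3
   5) LOAD T0:  M=3  r_T0=3
   6) CAS  T3:  M=4  r_T3=3 ✓
   7) CAS  T0:  M=4  r_T0=3 ✗
   8) CAS  T1:  M=4  r_T1=3 ✗
   9) LOAD T3:  M=4  r_T3=4
  10) CAS  T3:  M=5  r_T3=4 ✓
  11) LOAD T2:  M=5  r_T2=5
  12) CAS  T2:  M=6  r_T2=5 ✓
  13) LOAD T3:  M=6  r_T3=6
  14) CAS  T3:  M=7  r_T3=6 ✓
  15) LOAD T2:  M=7  r_T2=7
  16) CAS  T2:  M=8  r_T2=7 ✓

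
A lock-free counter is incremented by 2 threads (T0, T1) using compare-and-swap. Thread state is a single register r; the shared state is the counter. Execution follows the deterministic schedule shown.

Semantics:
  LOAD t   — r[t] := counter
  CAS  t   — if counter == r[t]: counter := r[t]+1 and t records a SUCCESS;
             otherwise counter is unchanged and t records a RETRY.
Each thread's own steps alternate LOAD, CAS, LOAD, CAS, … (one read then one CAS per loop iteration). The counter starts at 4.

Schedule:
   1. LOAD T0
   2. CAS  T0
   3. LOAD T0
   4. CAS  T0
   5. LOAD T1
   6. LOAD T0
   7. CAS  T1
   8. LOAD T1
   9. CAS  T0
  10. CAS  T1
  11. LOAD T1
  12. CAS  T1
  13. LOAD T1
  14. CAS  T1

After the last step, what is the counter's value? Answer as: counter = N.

counter = 10

[1] T0.load  rd  (counter 4, T0.r 4)
[2] T0.cas  hit  (counter 5, T0.r 4)
[3] T0.load  rd  (counter 5, T0.r 5)
[4] T0.cas  hit  (counter 6, T0.r 5)
[5] T1.load  rd  (counter 6, T1.r 6)
[6] T0.load  rd  (counter 6, T0.r 6)
[7] T1.cas  hit  (counter 7, T1.r 6)
[8] T1.load  rd  (counter 7, T1.r 7)
[9] T0.cas  miss  (counter 7, T0.r 6)
[10] T1.cas  hit  (counter 8, T1.r 7)
[11] T1.load  rd  (counter 8, T1.r 8)
[12] T1.cas  hit  (counter 9, T1.r 8)
[13] T1.load  rd  (counter 9, T1.r 9)
[14] T1.cas  hit  (counter 10, T1.r 9)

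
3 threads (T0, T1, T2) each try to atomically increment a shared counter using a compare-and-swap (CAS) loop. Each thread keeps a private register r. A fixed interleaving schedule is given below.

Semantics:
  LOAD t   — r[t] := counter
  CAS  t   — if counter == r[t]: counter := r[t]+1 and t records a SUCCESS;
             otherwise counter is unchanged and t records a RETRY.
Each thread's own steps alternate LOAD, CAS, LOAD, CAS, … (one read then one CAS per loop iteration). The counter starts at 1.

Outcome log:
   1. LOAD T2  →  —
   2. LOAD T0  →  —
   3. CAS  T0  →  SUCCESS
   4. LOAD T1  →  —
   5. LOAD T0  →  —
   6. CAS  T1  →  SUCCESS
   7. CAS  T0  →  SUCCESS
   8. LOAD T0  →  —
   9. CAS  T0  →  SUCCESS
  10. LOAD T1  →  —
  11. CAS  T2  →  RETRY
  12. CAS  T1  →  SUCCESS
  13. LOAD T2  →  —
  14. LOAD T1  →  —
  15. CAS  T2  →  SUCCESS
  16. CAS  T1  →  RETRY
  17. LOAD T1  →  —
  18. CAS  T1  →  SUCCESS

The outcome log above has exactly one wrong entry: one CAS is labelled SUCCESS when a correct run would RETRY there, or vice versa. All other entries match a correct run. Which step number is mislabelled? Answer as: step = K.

Correct run:
#1 T2 reads 1
#2 T0 reads 1
#3 T0 CAS(1→2) writes; counter now 2
#4 T1 reads 2
#5 T0 reads 2
#6 T1 CAS(2→3) writes; counter now 3
#7 T0 CAS(2→3) fails; counter now 3
#8 T0 reads 3
#9 T0 CAS(3→4) writes; counter now 4
#10 T1 reads 4
#11 T2 CAS(1→2) fails; counter now 4
#12 T1 CAS(4→5) writes; counter now 5
#13 T2 reads 5
#14 T1 reads 5
#15 T2 CAS(5→6) writes; counter now 6
#16 T1 CAS(5→6) fails; counter now 6
#17 T1 reads 6
#18 T1 CAS(6→7) writes; counter now 7
Log disagrees first at step 7.

step = 7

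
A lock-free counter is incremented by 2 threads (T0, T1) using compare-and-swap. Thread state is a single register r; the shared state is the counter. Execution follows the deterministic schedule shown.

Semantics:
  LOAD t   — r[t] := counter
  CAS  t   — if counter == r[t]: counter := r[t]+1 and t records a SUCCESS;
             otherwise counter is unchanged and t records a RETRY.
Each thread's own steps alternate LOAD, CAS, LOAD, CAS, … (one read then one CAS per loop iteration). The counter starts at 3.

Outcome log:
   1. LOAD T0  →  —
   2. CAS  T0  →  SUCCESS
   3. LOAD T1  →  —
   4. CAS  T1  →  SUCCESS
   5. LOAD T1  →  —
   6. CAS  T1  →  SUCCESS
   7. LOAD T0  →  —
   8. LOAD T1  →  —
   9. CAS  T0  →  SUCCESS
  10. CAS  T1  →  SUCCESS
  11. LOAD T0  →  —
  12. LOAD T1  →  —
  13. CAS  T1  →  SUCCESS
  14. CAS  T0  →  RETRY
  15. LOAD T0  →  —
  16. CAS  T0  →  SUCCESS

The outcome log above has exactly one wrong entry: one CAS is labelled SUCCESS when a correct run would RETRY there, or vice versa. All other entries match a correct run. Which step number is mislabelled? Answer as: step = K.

Re-executing:
   1) LOAD T0:  M=3  r_T0=3
   2) CAS  T0:  M=4  r_T0=3 ✓
   3) LOAD T1:  M=4  r_T1=4
   4) CAS  T1:  M=5  r_T1=4 ✓
   5) LOAD T1:  M=5  r_T1=5
   6) CAS  T1:  M=6  r_T1=5 ✓
   7) LOAD T0:  M=6  r_T0=6
   8) LOAD T1:  M=6  r_T1=6
   9) CAS  T0:  M=7  r_T0=6 ✓
  10) CAS  T1:  M=7  r_T1=6 ✗
  11) LOAD T0:  M=7  r_T0=7
  12) LOAD T1:  M=7  r_T1=7
  13) CAS  T1:  M=8  r_T1=7 ✓
  14) CAS  T0:  M=8  r_T0=7 ✗
  15) LOAD T0:  M=8  r_T0=8
  16) CAS  T0:  M=9  r_T0=8 ✓
Flip is step 10.

step = 10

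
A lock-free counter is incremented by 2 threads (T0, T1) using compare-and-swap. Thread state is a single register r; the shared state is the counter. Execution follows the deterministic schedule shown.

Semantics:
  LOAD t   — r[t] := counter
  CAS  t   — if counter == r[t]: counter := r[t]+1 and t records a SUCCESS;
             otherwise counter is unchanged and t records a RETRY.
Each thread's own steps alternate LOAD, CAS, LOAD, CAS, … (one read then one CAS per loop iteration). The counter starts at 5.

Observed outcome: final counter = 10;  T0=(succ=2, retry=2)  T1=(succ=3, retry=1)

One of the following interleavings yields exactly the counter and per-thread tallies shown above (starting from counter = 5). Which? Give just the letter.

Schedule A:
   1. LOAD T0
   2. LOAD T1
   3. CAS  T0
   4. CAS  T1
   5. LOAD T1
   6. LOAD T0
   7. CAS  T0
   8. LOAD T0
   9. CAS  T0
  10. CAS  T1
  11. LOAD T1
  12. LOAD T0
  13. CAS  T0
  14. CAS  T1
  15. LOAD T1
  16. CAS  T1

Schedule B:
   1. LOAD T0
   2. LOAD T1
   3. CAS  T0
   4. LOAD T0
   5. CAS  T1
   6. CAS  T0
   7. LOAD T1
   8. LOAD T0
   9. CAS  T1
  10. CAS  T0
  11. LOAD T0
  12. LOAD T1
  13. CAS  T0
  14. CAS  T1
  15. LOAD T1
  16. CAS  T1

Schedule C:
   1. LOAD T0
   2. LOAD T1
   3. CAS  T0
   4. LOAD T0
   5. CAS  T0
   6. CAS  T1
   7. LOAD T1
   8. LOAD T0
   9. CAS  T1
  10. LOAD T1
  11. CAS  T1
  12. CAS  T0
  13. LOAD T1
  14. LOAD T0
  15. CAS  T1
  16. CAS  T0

Tracing schedule C:
T0 LOAD — after: cnt=5, r=5 — load
T1 LOAD — after: cnt=5, r=5 — load
T0 CAS — after: cnt=6, r=5 — ok
T0 LOAD — after: cnt=6, r=6 — load
T0 CAS — after: cnt=7, r=6 — ok
T1 CAS — after: cnt=7, r=5 — retry
T1 LOAD — after: cnt=7, r=7 — load
T0 LOAD — after: cnt=7, r=7 — load
T1 CAS — after: cnt=8, r=7 — ok
T1 LOAD — after: cnt=8, r=8 — load
T1 CAS — after: cnt=9, r=8 — ok
T0 CAS — after: cnt=9, r=7 — retry
T1 LOAD — after: cnt=9, r=9 — load
T0 LOAD — after: cnt=9, r=9 — load
T1 CAS — after: cnt=10, r=9 — ok
T0 CAS — after: cnt=10, r=9 — retry

C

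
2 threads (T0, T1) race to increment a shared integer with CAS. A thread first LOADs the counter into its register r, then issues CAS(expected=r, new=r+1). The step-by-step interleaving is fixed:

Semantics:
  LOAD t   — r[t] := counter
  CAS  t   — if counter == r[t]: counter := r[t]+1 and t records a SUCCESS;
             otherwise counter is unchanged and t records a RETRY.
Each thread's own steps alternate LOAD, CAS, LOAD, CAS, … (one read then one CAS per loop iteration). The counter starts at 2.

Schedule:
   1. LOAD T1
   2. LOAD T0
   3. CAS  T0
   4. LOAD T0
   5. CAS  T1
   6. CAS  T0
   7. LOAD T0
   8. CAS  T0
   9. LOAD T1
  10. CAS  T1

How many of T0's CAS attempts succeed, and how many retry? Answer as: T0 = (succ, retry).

T0 = (3, 0)

1. LOAD T1 → mem=2 r[T1]=2 [LOAD]
2. LOAD T0 → mem=2 r[T0]=2 [LOAD]
3. CAS T0 → mem=3 r[T0]=2 [OK]
4. LOAD T0 → mem=3 r[T0]=3 [LOAD]
5. CAS T1 → mem=3 r[T1]=2 [RETRY]
6. CAS T0 → mem=4 r[T0]=3 [OK]
7. LOAD T0 → mem=4 r[T0]=4 [LOAD]
8. CAS T0 → mem=5 r[T0]=4 [OK]
9. LOAD T1 → mem=5 r[T1]=5 [LOAD]
10. CAS T1 → mem=6 r[T1]=5 [OK]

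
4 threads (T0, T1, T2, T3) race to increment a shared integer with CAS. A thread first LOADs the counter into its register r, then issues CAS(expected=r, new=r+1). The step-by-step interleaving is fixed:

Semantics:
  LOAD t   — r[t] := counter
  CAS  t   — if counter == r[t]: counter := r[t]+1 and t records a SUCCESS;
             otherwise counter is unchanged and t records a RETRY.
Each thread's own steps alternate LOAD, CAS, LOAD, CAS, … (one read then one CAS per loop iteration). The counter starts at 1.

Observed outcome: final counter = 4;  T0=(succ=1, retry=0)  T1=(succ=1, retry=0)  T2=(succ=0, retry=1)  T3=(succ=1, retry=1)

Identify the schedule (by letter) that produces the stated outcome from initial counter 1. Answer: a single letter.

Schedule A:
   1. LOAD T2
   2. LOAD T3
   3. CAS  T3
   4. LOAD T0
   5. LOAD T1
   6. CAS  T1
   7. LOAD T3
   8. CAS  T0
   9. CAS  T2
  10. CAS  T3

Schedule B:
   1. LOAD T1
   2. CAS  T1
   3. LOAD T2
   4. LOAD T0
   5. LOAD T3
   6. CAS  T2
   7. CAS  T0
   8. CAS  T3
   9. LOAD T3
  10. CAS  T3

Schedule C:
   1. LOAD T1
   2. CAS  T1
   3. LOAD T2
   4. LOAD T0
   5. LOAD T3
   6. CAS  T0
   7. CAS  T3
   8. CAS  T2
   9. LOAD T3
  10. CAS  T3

C

Run C:
#1 T1 reads 1
#2 T1 CAS(1→2) writes; counter now 2
#3 T2 reads 2
#4 T0 reads 2
#5 T3 reads 2
#6 T0 CAS(2→3) writes; counter now 3
#7 T3 CAS(2→3) fails; counter now 3
#8 T2 CAS(2→3) fails; counter now 3
#9 T3 reads 3
#10 T3 CAS(3→4) writes; counter now 4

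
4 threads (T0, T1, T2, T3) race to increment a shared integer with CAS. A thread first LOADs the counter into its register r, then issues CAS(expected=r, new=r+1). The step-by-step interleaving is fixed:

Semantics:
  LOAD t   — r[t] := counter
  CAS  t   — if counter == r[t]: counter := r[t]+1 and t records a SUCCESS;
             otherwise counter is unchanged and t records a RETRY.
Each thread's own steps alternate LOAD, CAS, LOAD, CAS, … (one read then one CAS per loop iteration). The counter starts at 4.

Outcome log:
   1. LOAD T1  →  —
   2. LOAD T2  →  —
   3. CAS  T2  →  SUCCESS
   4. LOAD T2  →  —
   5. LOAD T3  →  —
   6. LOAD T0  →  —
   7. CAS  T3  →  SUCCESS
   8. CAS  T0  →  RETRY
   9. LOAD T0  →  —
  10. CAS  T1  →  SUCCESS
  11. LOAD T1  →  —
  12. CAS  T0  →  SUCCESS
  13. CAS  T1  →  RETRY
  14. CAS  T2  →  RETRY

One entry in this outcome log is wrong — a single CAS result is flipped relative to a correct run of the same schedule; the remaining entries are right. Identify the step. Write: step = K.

step = 10

Re-executing:
step 1: T1 LOAD ⇒ load; ctr=4 reg=4
step 2: T2 LOAD ⇒ load; ctr=4 reg=4
step 3: T2 CAS ⇒ ok; ctr=5 reg=4
step 4: T2 LOAD ⇒ load; ctr=5 reg=5
step 5: T3 LOAD ⇒ load; ctr=5 reg=5
step 6: T0 LOAD ⇒ load; ctr=5 reg=5
step 7: T3 CAS ⇒ ok; ctr=6 reg=5
step 8: T0 CAS ⇒ retry; ctr=6 reg=5
step 9: T0 LOAD ⇒ load; ctr=6 reg=6
step 10: T1 CAS ⇒ retry; ctr=6 reg=4
step 11: T1 LOAD ⇒ load; ctr=6 reg=6
step 12: T0 CAS ⇒ ok; ctr=7 reg=6
step 13: T1 CAS ⇒ retry; ctr=7 reg=6
step 14: T2 CAS ⇒ retry; ctr=7 reg=5
Mismatch at 10.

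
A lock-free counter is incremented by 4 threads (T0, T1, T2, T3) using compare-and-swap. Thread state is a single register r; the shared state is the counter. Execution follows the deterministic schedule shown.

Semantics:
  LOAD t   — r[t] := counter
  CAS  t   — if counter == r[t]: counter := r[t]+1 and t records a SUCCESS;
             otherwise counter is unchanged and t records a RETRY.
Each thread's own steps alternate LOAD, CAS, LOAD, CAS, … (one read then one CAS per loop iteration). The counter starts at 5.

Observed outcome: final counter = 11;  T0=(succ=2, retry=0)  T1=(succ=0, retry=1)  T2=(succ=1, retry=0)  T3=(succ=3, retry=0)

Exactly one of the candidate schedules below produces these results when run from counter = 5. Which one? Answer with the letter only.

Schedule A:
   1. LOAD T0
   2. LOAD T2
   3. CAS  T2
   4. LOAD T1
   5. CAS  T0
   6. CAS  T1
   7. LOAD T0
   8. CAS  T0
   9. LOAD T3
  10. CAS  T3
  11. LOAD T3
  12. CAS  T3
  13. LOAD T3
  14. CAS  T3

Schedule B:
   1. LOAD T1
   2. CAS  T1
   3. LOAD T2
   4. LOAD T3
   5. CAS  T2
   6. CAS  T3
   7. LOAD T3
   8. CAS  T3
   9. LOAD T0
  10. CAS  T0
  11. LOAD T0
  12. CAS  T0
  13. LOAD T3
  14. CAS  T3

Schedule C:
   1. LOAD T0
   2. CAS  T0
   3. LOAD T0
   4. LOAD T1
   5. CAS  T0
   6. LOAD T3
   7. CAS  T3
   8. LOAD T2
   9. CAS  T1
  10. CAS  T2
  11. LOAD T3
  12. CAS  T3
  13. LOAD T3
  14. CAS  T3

C

Run C:
step 1: T0 LOAD ⇒ load; ctr=5 reg=5
step 2: T0 CAS ⇒ ok; ctr=6 reg=5
step 3: T0 LOAD ⇒ load; ctr=6 reg=6
step 4: T1 LOAD ⇒ load; ctr=6 reg=6
step 5: T0 CAS ⇒ ok; ctr=7 reg=6
step 6: T3 LOAD ⇒ load; ctr=7 reg=7
step 7: T3 CAS ⇒ ok; ctr=8 reg=7
step 8: T2 LOAD ⇒ load; ctr=8 reg=8
step 9: T1 CAS ⇒ retry; ctr=8 reg=6
step 10: T2 CAS ⇒ ok; ctr=9 reg=8
step 11: T3 LOAD ⇒ load; ctr=9 reg=9
step 12: T3 CAS ⇒ ok; ctr=10 reg=9
step 13: T3 LOAD ⇒ load; ctr=10 reg=10
step 14: T3 CAS ⇒ ok; ctr=11 reg=10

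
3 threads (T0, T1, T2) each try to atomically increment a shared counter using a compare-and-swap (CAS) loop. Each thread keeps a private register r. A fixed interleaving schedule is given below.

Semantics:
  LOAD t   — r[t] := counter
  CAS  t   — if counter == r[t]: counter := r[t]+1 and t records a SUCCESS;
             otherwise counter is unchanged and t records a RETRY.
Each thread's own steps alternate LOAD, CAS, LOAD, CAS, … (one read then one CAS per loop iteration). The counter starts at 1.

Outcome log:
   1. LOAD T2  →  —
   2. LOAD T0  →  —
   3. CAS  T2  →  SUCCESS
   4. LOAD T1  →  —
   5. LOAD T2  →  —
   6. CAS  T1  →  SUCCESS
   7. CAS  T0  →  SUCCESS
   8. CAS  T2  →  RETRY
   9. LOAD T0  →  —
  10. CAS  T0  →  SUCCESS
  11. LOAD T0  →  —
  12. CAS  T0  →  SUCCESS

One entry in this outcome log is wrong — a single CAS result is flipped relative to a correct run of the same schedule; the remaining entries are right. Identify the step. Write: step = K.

Correct run:
T2 LOAD — after: cnt=1, r=1 — load
T0 LOAD — after: cnt=1, r=1 — load
T2 CAS — after: cnt=2, r=1 — ok
T1 LOAD — after: cnt=2, r=2 — load
T2 LOAD — after: cnt=2, r=2 — load
T1 CAS — after: cnt=3, r=2 — ok
T0 CAS — after: cnt=3, r=1 — retry
T2 CAS — after: cnt=3, r=2 — retry
T0 LOAD — after: cnt=3, r=3 — load
T0 CAS — after: cnt=4, r=3 — ok
T0 LOAD — after: cnt=4, r=4 — load
T0 CAS — after: cnt=5, r=4 — ok
Flip is step 7.

step = 7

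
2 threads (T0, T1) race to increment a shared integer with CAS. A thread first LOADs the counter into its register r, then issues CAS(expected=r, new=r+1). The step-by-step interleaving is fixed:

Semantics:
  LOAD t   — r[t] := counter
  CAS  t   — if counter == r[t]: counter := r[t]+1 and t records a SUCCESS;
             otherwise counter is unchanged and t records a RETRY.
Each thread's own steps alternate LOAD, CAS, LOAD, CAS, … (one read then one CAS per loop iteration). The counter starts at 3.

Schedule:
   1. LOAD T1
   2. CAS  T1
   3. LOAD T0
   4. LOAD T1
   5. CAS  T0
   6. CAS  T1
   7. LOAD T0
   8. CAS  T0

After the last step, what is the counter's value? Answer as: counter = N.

counter = 6

[1] T1.load  rd  (counter 3, T1.r 3)
[2] T1.cas  hit  (counter 4, T1.r 3)
[3] T0.load  rd  (counter 4, T0.r 4)
[4] T1.load  rd  (counter 4, T1.r 4)
[5] T0.cas  hit  (counter 5, T0.r 4)
[6] T1.cas  miss  (counter 5, T1.r 4)
[7] T0.load  rd  (counter 5, T0.r 5)
[8] T0.cas  hit  (counter 6, T0.r 5)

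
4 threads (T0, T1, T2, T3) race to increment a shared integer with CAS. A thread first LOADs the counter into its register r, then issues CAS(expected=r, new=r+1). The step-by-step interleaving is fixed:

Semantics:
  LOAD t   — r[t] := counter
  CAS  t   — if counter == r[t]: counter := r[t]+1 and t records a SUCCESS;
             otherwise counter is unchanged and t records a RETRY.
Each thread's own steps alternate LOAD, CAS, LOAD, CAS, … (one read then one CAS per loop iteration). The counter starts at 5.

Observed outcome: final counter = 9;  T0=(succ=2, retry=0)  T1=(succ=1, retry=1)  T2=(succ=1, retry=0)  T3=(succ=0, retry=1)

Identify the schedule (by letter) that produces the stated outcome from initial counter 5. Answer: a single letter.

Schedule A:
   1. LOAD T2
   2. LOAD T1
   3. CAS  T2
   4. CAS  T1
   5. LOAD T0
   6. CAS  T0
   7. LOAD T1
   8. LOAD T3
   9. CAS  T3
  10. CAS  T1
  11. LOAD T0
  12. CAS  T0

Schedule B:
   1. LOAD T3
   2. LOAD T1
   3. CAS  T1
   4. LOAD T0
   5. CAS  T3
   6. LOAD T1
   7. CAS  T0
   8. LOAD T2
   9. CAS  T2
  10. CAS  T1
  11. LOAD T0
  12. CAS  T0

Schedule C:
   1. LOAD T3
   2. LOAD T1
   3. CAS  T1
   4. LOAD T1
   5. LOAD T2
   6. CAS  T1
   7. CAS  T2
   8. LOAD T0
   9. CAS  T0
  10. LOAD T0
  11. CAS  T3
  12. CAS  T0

B

Run B:
T3 LOAD — after: cnt=5, r=5 — load
T1 LOAD — after: cnt=5, r=5 — load
T1 CAS — after: cnt=6, r=5 — ok
T0 LOAD — after: cnt=6, r=6 — load
T3 CAS — after: cnt=6, r=5 — retry
T1 LOAD — after: cnt=6, r=6 — load
T0 CAS — after: cnt=7, r=6 — ok
T2 LOAD — after: cnt=7, r=7 — load
T2 CAS — after: cnt=8, r=7 — ok
T1 CAS — after: cnt=8, r=6 — retry
T0 LOAD — after: cnt=8, r=8 — load
T0 CAS — after: cnt=9, r=8 — ok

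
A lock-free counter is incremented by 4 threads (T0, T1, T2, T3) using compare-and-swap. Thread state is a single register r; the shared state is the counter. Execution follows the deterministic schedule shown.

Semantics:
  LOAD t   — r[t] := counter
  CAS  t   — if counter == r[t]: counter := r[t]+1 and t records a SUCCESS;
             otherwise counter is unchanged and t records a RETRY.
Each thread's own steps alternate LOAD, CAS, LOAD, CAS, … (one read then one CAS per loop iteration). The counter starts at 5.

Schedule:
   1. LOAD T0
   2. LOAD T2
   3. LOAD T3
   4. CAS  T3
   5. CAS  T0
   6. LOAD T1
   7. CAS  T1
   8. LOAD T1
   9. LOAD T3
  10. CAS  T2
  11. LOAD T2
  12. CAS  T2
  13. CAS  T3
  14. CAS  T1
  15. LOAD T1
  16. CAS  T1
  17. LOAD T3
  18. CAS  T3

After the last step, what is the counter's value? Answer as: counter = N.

counter = 10

T0 LOAD — after: cnt=5, r=5 — load
T2 LOAD — after: cnt=5, r=5 — load
T3 LOAD — after: cnt=5, r=5 — load
T3 CAS — after: cnt=6, r=5 — ok
T0 CAS — after: cnt=6, r=5 — retry
T1 LOAD — after: cnt=6, r=6 — load
T1 CAS — after: cnt=7, r=6 — ok
T1 LOAD — after: cnt=7, r=7 — load
T3 LOAD — after: cnt=7, r=7 — load
T2 CAS — after: cnt=7, r=5 — retry
T2 LOAD — after: cnt=7, r=7 — load
T2 CAS — after: cnt=8, r=7 — ok
T3 CAS — after: cnt=8, r=7 — retry
T1 CAS — after: cnt=8, r=7 — retry
T1 LOAD — after: cnt=8, r=8 — load
T1 CAS — after: cnt=9, r=8 — ok
T3 LOAD — after: cnt=9, r=9 — load
T3 CAS — after: cnt=10, r=9 — ok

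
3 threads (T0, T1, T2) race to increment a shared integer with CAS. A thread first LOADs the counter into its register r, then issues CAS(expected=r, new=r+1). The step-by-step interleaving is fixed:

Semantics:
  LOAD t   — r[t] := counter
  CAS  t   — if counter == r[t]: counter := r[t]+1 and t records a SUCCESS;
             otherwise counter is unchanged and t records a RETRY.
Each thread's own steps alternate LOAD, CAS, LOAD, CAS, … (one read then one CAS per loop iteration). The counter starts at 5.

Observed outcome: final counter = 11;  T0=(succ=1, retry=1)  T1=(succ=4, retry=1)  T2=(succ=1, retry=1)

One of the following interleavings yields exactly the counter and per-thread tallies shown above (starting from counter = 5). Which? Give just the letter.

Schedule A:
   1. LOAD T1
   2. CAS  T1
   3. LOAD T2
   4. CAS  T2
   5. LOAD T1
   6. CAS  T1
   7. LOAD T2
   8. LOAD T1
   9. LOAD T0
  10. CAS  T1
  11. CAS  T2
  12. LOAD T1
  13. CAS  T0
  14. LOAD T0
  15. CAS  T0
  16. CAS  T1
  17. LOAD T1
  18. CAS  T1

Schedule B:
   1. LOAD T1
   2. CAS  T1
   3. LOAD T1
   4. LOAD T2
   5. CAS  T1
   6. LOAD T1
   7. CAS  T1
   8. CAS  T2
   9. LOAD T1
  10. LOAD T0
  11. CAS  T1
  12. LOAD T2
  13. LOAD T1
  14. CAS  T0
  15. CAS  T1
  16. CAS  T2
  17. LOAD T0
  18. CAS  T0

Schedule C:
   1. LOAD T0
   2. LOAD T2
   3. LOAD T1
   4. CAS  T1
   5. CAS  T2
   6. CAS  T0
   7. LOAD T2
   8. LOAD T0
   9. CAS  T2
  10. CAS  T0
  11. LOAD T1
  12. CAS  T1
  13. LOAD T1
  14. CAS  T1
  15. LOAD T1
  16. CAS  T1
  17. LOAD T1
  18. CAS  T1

A

Run A:
1. LOAD T1 → mem=5 r[T1]=5 [LOAD]
2. CAS T1 → mem=6 r[T1]=5 [OK]
3. LOAD T2 → mem=6 r[T2]=6 [LOAD]
4. CAS T2 → mem=7 r[T2]=6 [OK]
5. LOAD T1 → mem=7 r[T1]=7 [LOAD]
6. CAS T1 → mem=8 r[T1]=7 [OK]
7. LOAD T2 → mem=8 r[T2]=8 [LOAD]
8. LOAD T1 → mem=8 r[T1]=8 [LOAD]
9. LOAD T0 → mem=8 r[T0]=8 [LOAD]
10. CAS T1 → mem=9 r[T1]=8 [OK]
11. CAS T2 → mem=9 r[T2]=8 [RETRY]
12. LOAD T1 → mem=9 r[T1]=9 [LOAD]
13. CAS T0 → mem=9 r[T0]=8 [RETRY]
14. LOAD T0 → mem=9 r[T0]=9 [LOAD]
15. CAS T0 → mem=10 r[T0]=9 [OK]
16. CAS T1 → mem=10 r[T1]=9 [RETRY]
17. LOAD T1 → mem=10 r[T1]=10 [LOAD]
18. CAS T1 → mem=11 r[T1]=10 [OK]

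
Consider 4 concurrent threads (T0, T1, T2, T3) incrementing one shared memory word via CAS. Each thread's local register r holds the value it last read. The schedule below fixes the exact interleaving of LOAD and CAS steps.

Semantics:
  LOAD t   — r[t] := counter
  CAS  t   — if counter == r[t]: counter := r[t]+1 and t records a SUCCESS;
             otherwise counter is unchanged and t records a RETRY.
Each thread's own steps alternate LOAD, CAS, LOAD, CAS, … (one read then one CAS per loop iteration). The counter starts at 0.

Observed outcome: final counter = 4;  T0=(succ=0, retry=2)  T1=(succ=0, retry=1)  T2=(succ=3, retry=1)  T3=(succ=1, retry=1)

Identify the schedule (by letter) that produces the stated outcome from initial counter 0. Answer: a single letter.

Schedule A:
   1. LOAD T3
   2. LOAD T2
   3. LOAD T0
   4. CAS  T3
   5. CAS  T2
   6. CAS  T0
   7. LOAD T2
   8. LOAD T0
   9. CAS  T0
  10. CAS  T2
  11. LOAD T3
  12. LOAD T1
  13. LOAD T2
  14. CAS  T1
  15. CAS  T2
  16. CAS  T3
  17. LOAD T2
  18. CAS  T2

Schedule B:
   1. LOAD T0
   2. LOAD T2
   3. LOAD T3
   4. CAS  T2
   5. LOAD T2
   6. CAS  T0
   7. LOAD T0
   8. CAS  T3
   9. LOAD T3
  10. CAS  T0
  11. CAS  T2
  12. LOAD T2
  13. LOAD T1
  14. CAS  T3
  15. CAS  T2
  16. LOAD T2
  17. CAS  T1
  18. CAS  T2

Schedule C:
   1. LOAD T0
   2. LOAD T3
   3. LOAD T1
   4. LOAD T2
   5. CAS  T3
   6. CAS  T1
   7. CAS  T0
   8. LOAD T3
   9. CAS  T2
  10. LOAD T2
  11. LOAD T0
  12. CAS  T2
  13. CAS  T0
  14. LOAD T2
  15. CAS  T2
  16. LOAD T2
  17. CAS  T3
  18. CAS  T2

Run C:
   1) LOAD T0:  M=0  r_T0=0
   2) LOAD T3:  M=0  r_T3=0
   3) LOAD T1:  M=0  r_T1=0
   4) LOAD T2:  M=0  r_T2=0
   5) CAS  T3:  M=1  r_T3=0 ✓
   6) CAS  T1:  M=1  r_T1=0 ✗
   7) CAS  T0:  M=1  r_T0=0 ✗
   8) LOAD T3:  M=1  r_T3=1
   9) CAS  T2:  M=1  r_T2=0 ✗
  10) LOAD T2:  M=1  r_T2=1
  11) LOAD T0:  M=1  r_T0=1
  12) CAS  T2:  M=2  r_T2=1 ✓
  13) CAS  T0:  M=2  r_T0=1 ✗
  14) LOAD T2:  M=2  r_T2=2
  15) CAS  T2:  M=3  r_T2=2 ✓
  16) LOAD T2:  M=3  r_T2=3
  17) CAS  T3:  M=3  r_T3=1 ✗
  18) CAS  T2:  M=4  r_T2=3 ✓

C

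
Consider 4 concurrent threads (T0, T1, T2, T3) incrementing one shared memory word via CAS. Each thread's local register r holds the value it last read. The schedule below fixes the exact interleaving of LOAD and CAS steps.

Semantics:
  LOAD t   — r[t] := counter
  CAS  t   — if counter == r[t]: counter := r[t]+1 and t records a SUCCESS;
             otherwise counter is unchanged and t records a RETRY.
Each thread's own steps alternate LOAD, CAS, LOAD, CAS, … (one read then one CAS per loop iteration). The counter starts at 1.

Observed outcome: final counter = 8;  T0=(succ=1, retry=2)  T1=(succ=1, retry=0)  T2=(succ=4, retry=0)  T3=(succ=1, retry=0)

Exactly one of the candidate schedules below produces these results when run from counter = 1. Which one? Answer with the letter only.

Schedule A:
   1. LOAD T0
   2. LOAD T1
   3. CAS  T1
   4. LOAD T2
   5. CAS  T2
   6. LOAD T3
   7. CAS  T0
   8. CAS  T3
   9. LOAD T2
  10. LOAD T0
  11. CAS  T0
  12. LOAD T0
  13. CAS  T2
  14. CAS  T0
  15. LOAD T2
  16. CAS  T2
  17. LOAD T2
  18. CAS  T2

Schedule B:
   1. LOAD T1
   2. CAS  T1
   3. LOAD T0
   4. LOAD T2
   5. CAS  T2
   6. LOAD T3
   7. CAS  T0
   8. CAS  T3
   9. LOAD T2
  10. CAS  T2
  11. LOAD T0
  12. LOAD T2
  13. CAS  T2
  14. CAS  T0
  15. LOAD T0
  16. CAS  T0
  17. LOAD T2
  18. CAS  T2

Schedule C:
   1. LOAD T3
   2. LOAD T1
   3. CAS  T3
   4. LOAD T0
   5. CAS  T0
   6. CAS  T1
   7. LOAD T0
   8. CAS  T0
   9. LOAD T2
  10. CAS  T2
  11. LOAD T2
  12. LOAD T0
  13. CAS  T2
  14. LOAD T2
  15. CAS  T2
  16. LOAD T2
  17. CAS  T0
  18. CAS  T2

Run B:
1. LOAD T1 → mem=1 r[T1]=1 [LOAD]
2. CAS T1 → mem=2 r[T1]=1 [OK]
3. LOAD T0 → mem=2 r[T0]=2 [LOAD]
4. LOAD T2 → mem=2 r[T2]=2 [LOAD]
5. CAS T2 → mem=3 r[T2]=2 [OK]
6. LOAD T3 → mem=3 r[T3]=3 [LOAD]
7. CAS T0 → mem=3 r[T0]=2 [RETRY]
8. CAS T3 → mem=4 r[T3]=3 [OK]
9. LOAD T2 → mem=4 r[T2]=4 [LOAD]
10. CAS T2 → mem=5 r[T2]=4 [OK]
11. LOAD T0 → mem=5 r[T0]=5 [LOAD]
12. LOAD T2 → mem=5 r[T2]=5 [LOAD]
13. CAS T2 → mem=6 r[T2]=5 [OK]
14. CAS T0 → mem=6 r[T0]=5 [RETRY]
15. LOAD T0 → mem=6 r[T0]=6 [LOAD]
16. CAS T0 → mem=7 r[T0]=6 [OK]
17. LOAD T2 → mem=7 r[T2]=7 [LOAD]
18. CAS T2 → mem=8 r[T2]=7 [OK]

B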